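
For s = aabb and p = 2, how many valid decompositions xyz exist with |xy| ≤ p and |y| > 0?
3

For s = 'aabb' with pumping length p = 2:

Constraints: |xy| ≤ 2, |y| > 0

Valid decompositions (|xy| ≤ p, |y| ≥ 1):
  • x='', y='a', z='abb'
  • x='a', y='a', z='bb'
  • x='', y='aa', z='bb'

Total count: 3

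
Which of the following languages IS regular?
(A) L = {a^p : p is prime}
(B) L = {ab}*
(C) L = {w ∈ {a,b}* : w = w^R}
(B) {ab}*

(B) L = {ab}* is regular.

This can be recognized by a finite automaton (DFA/NFA).
Regular expressions like {ab}* define regular languages.

The other choices are not regular:
- {a^p : p is prime}: After pumping, the length becomes composite
- {w ∈ {a,b}* : w = w^R}: After pumping, the string is no longer symmetric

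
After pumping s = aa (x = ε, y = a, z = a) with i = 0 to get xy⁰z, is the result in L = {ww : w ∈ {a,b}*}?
No

xy⁰z = ε · ε · a = a.
a has odd length 1, so it cannot be written as ww and is not in L.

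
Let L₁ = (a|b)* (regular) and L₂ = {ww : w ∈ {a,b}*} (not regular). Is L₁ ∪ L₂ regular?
Yes — L₁ ∪ L₂ is regular.

{ww} ⊆ (a|b)*, so L₁ ∪ L₂ = (a|b)*, which is regular.

Note that the bare facts "L₁ regular, L₂ non-regular" do not settle the question by themselves: the closure of regular languages under ∪, ∩, complement and difference applies only when BOTH operands are regular. With a non-regular operand the result can come out regular or non-regular depending on the specific languages, so one has to work out L₁ ∪ L₂ for this particular pair, as above.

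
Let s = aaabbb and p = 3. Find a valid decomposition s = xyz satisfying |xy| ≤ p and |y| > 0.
x = 'aa', y = 'a', z = 'bbb'

For s = aaabbb and p = 3, one valid decomposition is:
- x = 'aa' (length 2)
- y = 'a' (length 1)
- z = 'bbb' (length 3)

Verification:
- xyz = 'aa' + 'a' + 'bbb' = aaabbb ✓
- |xy| = 3 ≤ 3 ✓
- |y| = 1 > 0 ✓

All pumping lemma constraints are satisfied.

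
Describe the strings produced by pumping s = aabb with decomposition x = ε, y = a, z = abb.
{xy^i z : i ≥ 0} = {a^(i+1) b^2 : i ≥ 0} = {abb, aabb, aaabb, ...}

With x = ε, y = a, z = abb: Starting with aabb and pumping the first 'a' (z = abb keeps the second 'a'), we get strings with i+1 a's followed by 2 b's for i = 0, 1, 2, ...; note bb is not produced because z always contributes one a.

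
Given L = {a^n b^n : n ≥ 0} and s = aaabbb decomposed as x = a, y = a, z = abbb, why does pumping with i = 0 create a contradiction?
xy⁰z = aabbb ∉ L

Pumping with i = 0 replaces y = a by y⁰ = ε:
- Original: s = xyz = aaabbb; aaabbb = a^3 b^3 has equal counts (3 = 3), so it is in L
- Pumped: xy⁰z = a · ε · abbb = aabbb
- aabbb has 2 a's and 3 b's; 2 ≠ 3, so it is not in L

The pumping lemma would require xy⁰z ∈ L, so this decomposition yields a contradiction.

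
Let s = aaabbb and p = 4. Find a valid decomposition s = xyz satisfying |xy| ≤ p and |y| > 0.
x = 'aaa', y = 'b', z = 'bb'

For s = aaabbb and p = 4, one valid decomposition is:
- x = 'aaa' (length 3)
- y = 'b' (length 1)
- z = 'bb' (length 2)

Verification:
- xyz = 'aaa' + 'b' + 'bb' = aaabbb ✓
- |xy| = 4 ≤ 4 ✓
- |y| = 1 > 0 ✓

All pumping lemma constraints are satisfied.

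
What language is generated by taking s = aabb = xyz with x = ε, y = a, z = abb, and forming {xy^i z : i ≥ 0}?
{xy^i z : i ≥ 0} = {a^(i+1) b^2 : i ≥ 0} = {abb, aabb, aaabb, ...}

With x = ε, y = a, z = abb: Starting with aabb and pumping the first 'a' (z = abb keeps the second 'a'), we get strings with i+1 a's followed by 2 b's for i = 0, 1, 2, ...; note bb is not produced because z always contributes one a.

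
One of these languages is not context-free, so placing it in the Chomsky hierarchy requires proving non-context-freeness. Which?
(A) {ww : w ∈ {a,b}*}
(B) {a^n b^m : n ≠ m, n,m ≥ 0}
(A) {ww : w ∈ {a,b}*}

(A) {ww : w ∈ {a,b}*} requires the CFL pumping lemma.

- {a^n b^m : n ≠ m, n,m ≥ 0} is context-free (but not regular)
  • Can be shown non-regular with the regular pumping lemma
  • After pumping a's, we can make n = m

- {ww : w ∈ {a,b}*} is NOT context-free
  • Requires the CFL pumping lemma to prove
  • Cannot verify equality of two arbitrary substrings

The CFL pumping lemma is "stronger" in that it can prove non-membership
in the larger class of context-free languages.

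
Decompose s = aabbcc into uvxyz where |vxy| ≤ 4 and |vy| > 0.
u='a', v='a', x='bb', y='c', z='c'

For s = aabbcc with pumping length p = 4:

One valid decomposition:
- u = 'a'
- v = 'a'
- x = 'bb'
- y = 'c'
- z = 'c'

Verification:
- uvxyz = 'a' + 'a' + 'bb' + 'c' + 'c' = aabbcc ✓
- |vxy| = |'abbc'| = 4 ≤ 4 ✓
- |vy| = |'ac'| = 2 > 0 ✓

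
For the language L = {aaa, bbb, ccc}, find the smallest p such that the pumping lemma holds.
p = 4

For a finite language L, the pumping lemma holds vacuously if p > max|s| for s ∈ L.

The longest string in L = {aaa, bbb, ccc} has length 3.
If p = 4, then no string s ∈ L has |s| ≥ p, so the condition is vacuously true.

The minimum pumping length is p = 4.

Why no smaller p works: for any p ≤ 3, the longest string s ∈ L has |s| = 3 ≥ p, so it would
have to be pumpable; but pumping up (i = 2, 3, ...) produces ever longer strings, which cannot all lie in the
finite language L. So the pumping property fails for every p ≤ 3.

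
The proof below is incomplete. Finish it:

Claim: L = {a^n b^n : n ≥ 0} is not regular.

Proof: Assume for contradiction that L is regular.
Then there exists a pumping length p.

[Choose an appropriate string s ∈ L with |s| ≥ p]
s = a^p b^p

This string is in L (has equal a's and b's) and has length 2p ≥ p.
Any decomposition xyz with |xy| ≤ p means y consists only of a's,
so pumping will unbalance the counts.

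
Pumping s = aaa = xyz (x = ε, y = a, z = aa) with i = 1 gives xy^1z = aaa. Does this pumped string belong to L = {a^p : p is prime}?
Yes

xy¹z = ε · a · aa = aaa.
aaa has length 3, which is prime, so it is in L.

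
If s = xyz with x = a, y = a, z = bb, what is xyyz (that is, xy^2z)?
aaabb

Given x = 'a', y = 'a', z = 'bb' and i = 2:

xy^2z = x + y·y·...·y (2 times) + z
       = 'a' + 'a'^2 + 'bb'
       = 'a' + 'aa' + 'bb'
       = 'aaabb'

The pumped string is 'aaabb' with length 5.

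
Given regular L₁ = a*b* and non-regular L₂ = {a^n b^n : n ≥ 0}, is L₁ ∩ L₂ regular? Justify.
No — L₁ ∩ L₂ is not regular.

Every string a^n b^n already lies in a*b*, so L₁ ∩ L₂ = {a^n b^n : n ≥ 0} = L₂ itself, which is the standard non-regular language (pump s = a^p b^p).

Note that the bare facts "L₁ regular, L₂ non-regular" do not settle the question by themselves: the closure of regular languages under ∪, ∩, complement and difference applies only when BOTH operands are regular. With a non-regular operand the result can come out regular or non-regular depending on the specific languages, so one has to work out L₁ ∩ L₂ for this particular pair, as above.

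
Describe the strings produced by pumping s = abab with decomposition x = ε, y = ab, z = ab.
{xy^i z : i ≥ 0} = {(ab)^(i+1) : i ≥ 0} = {ab, abab, ababab, ...}

With x = ε, y = ab, z = ab: Pumping 'ab' gives strings of alternating a's and b's.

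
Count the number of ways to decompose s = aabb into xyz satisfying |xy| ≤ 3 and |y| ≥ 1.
6

For s = 'aabb' with pumping length p = 3:

Constraints: |xy| ≤ 3, |y| > 0

Valid decompositions (|xy| ≤ p, |y| ≥ 1):
  • x='', y='a', z='abb'
  • x='a', y='a', z='bb'
  • x='', y='aa', z='bb'
  • x='aa', y='b', z='b'
  • x='a', y='ab', z='b'
  • x='', y='aab', z='b'

Total count: 6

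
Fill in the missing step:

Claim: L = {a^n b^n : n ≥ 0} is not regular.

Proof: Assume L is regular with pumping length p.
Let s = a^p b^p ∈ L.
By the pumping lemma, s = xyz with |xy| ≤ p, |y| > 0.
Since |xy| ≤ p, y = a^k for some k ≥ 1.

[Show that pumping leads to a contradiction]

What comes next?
Consider xy²z = a^(p+k) b^p.

Since k ≥ 1, we have p + k > p.
So xy²z has more a's than b's: (p+k) a's vs p b's.
This means xy²z ∉ L because a^n b^n requires equal counts.

This contradicts the pumping lemma which states xy²z ∈ L.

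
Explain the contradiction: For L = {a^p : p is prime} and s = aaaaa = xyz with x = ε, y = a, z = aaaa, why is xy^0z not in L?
xy⁰z = aaaa ∉ L

Pumping with i = 0 replaces y = a by y⁰ = ε:
- Original: s = xyz = aaaaa; aaaaa has length 5, which is prime, so it is in L
- Pumped: xy⁰z = ε · ε · aaaa = aaaa
- aaaa has length 4 = 2 × 2, which is not prime, so it is not in L

The pumping lemma would require xy⁰z ∈ L, so this decomposition yields a contradiction.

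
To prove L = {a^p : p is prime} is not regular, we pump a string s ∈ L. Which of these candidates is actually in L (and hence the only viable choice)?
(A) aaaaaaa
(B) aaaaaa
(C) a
(A) aaaaaaa

The pumping lemma is applied to a string s that lies in L, so first check membership of each option:
- (A) aaaaaaa has length 7, which is prime, so it is in L ✓
- (B) aaaaaa has length 6 = 2 × 3, which is not prime, so it is not in L ✗
- (C) a has length 1, which is not prime, so it is not in L ✗

Only (A) aaaaaaa is in L, so it is the only candidate that could play the role of s.
(In a complete proof one picks s in terms of the pumping length p so that |s| ≥ p is guaranteed; a fixed string like aaaaaaa illustrates the shape of such an s.)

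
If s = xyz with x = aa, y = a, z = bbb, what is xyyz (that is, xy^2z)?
aaaabbb

Given x = 'aa', y = 'a', z = 'bbb' and i = 2:

xy^2z = x + y·y·...·y (2 times) + z
       = 'aa' + 'a'^2 + 'bbb'
       = 'aa' + 'aa' + 'bbb'
       = 'aaaabbb'

The pumped string is 'aaaabbb' with length 7.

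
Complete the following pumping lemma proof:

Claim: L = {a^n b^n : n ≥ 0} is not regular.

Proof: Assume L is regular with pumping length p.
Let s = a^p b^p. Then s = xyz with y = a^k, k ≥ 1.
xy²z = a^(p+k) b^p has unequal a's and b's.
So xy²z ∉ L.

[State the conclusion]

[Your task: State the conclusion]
This contradicts the pumping lemma for regular languages,
which guarantees xy^i z ∈ L for all i ≥ 0.

Since our assumption that L is regular leads to a contradiction,
we conclude that L = {a^n b^n : n ≥ 0} is NOT regular. ∎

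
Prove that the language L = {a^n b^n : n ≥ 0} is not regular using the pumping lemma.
Assume for contradiction that L is regular, and let p ≥ 1 be the pumping length given by the pumping lemma.
Choose s = a^p b^p. Then s ∈ L and |s| = 2p ≥ p.
By the pumping lemma, s = xyz for some x, y, z with |xy| ≤ p, |y| ≥ 1, and xy^i z ∈ L for every i ≥ 0.
Since |xy| ≤ p and the first p symbols of s are all a's, we must have y = a^k for some k with 1 ≤ k ≤ p.

Take i = 0: xy⁰z = a^(p − k) b^p.
This string has p − k a's but p b's, and p − k < p because k ≥ 1. So xy⁰z ∉ L.

This contradicts the pumping lemma, which requires xy^i z ∈ L for all i ≥ 0.
Hence L = {a^n b^n : n ≥ 0} is not regular. ∎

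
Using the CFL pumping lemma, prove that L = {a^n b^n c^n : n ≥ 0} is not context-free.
Assume for contradiction that L is context-free, and let p ≥ 1 be the pumping length given by the pumping lemma for CFLs.
Choose s = a^p b^p c^p. Then s ∈ L and |s| = 3p ≥ p.
By the CFL pumping lemma, s = uvxyz for some u, v, x, y, z with |vxy| ≤ p, |vy| ≥ 1, and uv^i xy^i z ∈ L for every i ≥ 0.

Because |vxy| ≤ p, the window vxy cannot contain both an a and a c: any substring of s containing both must include the entire block b^p plus at least one a and one c, so it has length ≥ p + 2 > p.
Hence at least one of the letters a, c does not occur in vy at all.

Take i = 0: the string uxz is obtained from s by deleting |vy| ≥ 1 symbols, so |uxz| = 3p − |vy| < 3p.
But the letter (a or c) that does not occur in vy still occurs exactly p times in uxz. Every string of L with exactly p copies of some letter is a^p b^p c^p, of length 3p. Since |uxz| < 3p, uxz ∉ L.

This contradicts the CFL pumping lemma, which requires uv^i xy^i z ∈ L for all i ≥ 0.
Hence L = {a^n b^n c^n : n ≥ 0} is not context-free. ∎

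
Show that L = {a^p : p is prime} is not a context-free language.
Assume for contradiction that L is context-free, and let p ≥ 1 be the pumping length given by the pumping lemma for CFLs.
Choose a prime q with q ≥ p and let s = a^q. Then s ∈ L and |s| = q ≥ p.
By the CFL pumping lemma, s = uvxyz for some u, v, x, y, z with |vxy| ≤ p, |vy| ≥ 1, and uv^i xy^i z ∈ L for every i ≥ 0.
All symbols are a's, so only lengths matter: let k = |vy|, with 1 ≤ k ≤ p. Then |uv^i xy^i z| = q + (i − 1)k.

Take i = q + 1: the length is q + qk = q(k + 1).
Both factors satisfy q ≥ 2 and k + 1 ≥ 2, so q(k + 1) is composite and uv^(q+1) xy^(q+1) z ∉ L.

This contradicts the CFL pumping lemma, which requires uv^i xy^i z ∈ L for all i ≥ 0.
Hence L = {a^p : p is prime} is not context-free. ∎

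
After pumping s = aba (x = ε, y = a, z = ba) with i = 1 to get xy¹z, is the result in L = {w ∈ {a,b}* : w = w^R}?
Yes

xy¹z = ε · a · ba = aba.
aba reversed is aba, the same string, so it is a palindrome and is in L.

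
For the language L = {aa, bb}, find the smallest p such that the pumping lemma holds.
p = 3

For a finite language L, the pumping lemma holds vacuously if p > max|s| for s ∈ L.

The longest string in L = {aa, bb} has length 2.
If p = 3, then no string s ∈ L has |s| ≥ p, so the condition is vacuously true.

The minimum pumping length is p = 3.

Why no smaller p works: for any p ≤ 2, the longest string s ∈ L has |s| = 2 ≥ p, so it would
have to be pumpable; but pumping up (i = 2, 3, ...) produces ever longer strings, which cannot all lie in the
finite language L. So the pumping property fails for every p ≤ 2.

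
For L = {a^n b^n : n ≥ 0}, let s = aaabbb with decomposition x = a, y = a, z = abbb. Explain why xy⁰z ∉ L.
xy⁰z = aabbb ∉ L

Pumping with i = 0 replaces y = a by y⁰ = ε:
- Original: s = xyz = aaabbb; aaabbb = a^3 b^3 has equal counts (3 = 3), so it is in L
- Pumped: xy⁰z = a · ε · abbb = aabbb
- aabbb has 2 a's and 3 b's; 2 ≠ 3, so it is not in L

The pumping lemma would require xy⁰z ∈ L, so this decomposition yields a contradiction.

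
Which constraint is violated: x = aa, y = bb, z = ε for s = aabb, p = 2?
Violated: |xy| ≤ p

The decomposition x = aa, y = bb, z = ε for s = aabb with p = 2
violates the constraint: |xy| ≤ p

|xy| = |aabb| = 4 > 2 = p. The decomposition puts too many characters in xy.

Pumping lemma constraints:
1. xyz = s (decomposition is valid)
2. |xy| ≤ p
3. |y| > 0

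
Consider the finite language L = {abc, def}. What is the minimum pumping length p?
p = 4

For a finite language L, the pumping lemma holds vacuously if p > max|s| for s ∈ L.

The longest string in L = {abc, def} has length 3.
If p = 4, then no string s ∈ L has |s| ≥ p, so the condition is vacuously true.

The minimum pumping length is p = 4.

Why no smaller p works: for any p ≤ 3, the longest string s ∈ L has |s| = 3 ≥ p, so it would
have to be pumpable; but pumping up (i = 2, 3, ...) produces ever longer strings, which cannot all lie in the
finite language L. So the pumping property fails for every p ≤ 3.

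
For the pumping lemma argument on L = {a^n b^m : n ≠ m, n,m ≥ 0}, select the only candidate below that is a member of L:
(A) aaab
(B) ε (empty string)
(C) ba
(A) aaab

The pumping lemma is applied to a string s that lies in L, so first check membership of each option:
- (A) aaab = a^3 b^1 with 3 ≠ 1, so it is in L ✓
- (B) ε = a^0 b^0 has n = m = 0, so it is not in L ✗
- (C) ba has an a after a b, so it is not of the form a^n b^m and is not in L ✗

Only (A) aaab is in L, so it is the only candidate that could play the role of s.
(In a complete proof one picks s in terms of the pumping length p so that |s| ≥ p is guaranteed; a fixed string like aaab illustrates the shape of such an s.)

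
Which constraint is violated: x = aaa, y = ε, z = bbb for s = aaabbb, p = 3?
Violated: |y| > 0

The decomposition x = aaa, y = ε, z = bbb for s = aaabbb with p = 3
violates the constraint: |y| > 0

|y| = 0, but the pumping lemma requires |y| > 0 (y must be non-empty).

Pumping lemma constraints:
1. xyz = s (decomposition is valid)
2. |xy| ≤ p
3. |y| > 0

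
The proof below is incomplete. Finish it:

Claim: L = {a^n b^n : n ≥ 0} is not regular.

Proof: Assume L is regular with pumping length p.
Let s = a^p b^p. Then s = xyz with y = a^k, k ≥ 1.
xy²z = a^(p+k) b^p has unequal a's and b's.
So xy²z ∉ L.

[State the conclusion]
This contradicts the pumping lemma for regular languages,
which guarantees xy^i z ∈ L for all i ≥ 0.

Since our assumption that L is regular leads to a contradiction,
we conclude that L = {a^n b^n : n ≥ 0} is NOT regular. ∎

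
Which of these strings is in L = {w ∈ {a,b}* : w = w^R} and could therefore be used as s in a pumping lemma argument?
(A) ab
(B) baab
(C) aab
(B) baab

The pumping lemma is applied to a string s that lies in L, so first check membership of each option:
- (A) ab reversed is ba ≠ ab, so it is not a palindrome and is not in L ✗
- (B) baab reversed is baab, the same string, so it is a palindrome and is in L ✓
- (C) aab reversed is baa ≠ aab, so it is not a palindrome and is not in L ✗

Only (B) baab is in L, so it is the only candidate that could play the role of s.
(In a complete proof one picks s in terms of the pumping length p so that |s| ≥ p is guaranteed; a fixed string like baab illustrates the shape of such an s.)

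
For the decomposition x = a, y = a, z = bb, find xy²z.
aaabb

Given x = 'a', y = 'a', z = 'bb' and i = 2:

xy^2z = x + y·y·...·y (2 times) + z
       = 'a' + 'a'^2 + 'bb'
       = 'a' + 'aa' + 'bb'
       = 'aaabb'

The pumped string is 'aaabb' with length 5.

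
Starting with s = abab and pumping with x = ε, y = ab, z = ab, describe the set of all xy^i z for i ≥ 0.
{xy^i z : i ≥ 0} = {(ab)^(i+1) : i ≥ 0} = {ab, abab, ababab, ...}

With x = ε, y = ab, z = ab: Pumping 'ab' gives strings of alternating a's and b's.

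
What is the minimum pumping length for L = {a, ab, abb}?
p = 4

For a finite language L, the pumping lemma holds vacuously if p > max|s| for s ∈ L.

The longest string in L = {a, ab, abb} has length 3.
If p = 4, then no string s ∈ L has |s| ≥ p, so the condition is vacuously true.

The minimum pumping length is p = 4.

Why no smaller p works: for any p ≤ 3, the longest string s ∈ L has |s| = 3 ≥ p, so it would
have to be pumpable; but pumping up (i = 2, 3, ...) produces ever longer strings, which cannot all lie in the
finite language L. So the pumping property fails for every p ≤ 3.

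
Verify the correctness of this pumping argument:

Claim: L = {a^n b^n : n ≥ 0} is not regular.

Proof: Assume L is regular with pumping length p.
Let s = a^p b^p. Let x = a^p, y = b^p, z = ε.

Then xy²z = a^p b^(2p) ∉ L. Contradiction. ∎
The proof is INCORRECT.

Error: The decomposition violates |xy| ≤ p.
With x = a^p and y = b^p, we have |xy| = 2p > p.
The pumping lemma requires |xy| ≤ p, so y must be within the first p characters.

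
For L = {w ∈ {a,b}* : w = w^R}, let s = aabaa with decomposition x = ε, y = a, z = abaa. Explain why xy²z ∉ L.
xy²z = aaabaa ∉ L

Pumping with i = 2 replaces y = a by y² = aa:
- Original: s = xyz = aabaa; aabaa reversed is aabaa, the same string, so it is a palindrome and is in L
- Pumped: xy²z = ε · aa · abaa = aaabaa
- aaabaa reversed is aabaaa ≠ aaabaa, so it is not a palindrome and is not in L

The pumping lemma would require xy²z ∈ L, so this decomposition yields a contradiction.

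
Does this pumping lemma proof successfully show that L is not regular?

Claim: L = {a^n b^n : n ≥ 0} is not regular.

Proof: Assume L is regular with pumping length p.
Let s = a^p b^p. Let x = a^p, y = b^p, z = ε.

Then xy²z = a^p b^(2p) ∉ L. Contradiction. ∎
The proof is INCORRECT.

Error: The decomposition violates |xy| ≤ p.
With x = a^p and y = b^p, we have |xy| = 2p > p.
The pumping lemma requires |xy| ≤ p, so y must be within the first p characters.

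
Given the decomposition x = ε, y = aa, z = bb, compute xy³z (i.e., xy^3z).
aaaaaabb

Given x = '', y = 'aa', z = 'bb' and i = 3:

xy^3z = x + y·y·...·y (3 times) + z
       = '' + 'aa'^3 + 'bb'
       = '' + 'aaaaaa' + 'bb'
       = 'aaaaaabb'

The pumped string is 'aaaaaabb' with length 8.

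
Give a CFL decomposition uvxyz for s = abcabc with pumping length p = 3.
u='ab', v='c', x='a', y='b', z='c'

For s = abcabc with pumping length p = 3:

One valid decomposition:
- u = 'ab'
- v = 'c'
- x = 'a'
- y = 'b'
- z = 'c'

Verification:
- uvxyz = 'ab' + 'c' + 'a' + 'b' + 'c' = abcabc ✓
- |vxy| = |'cab'| = 3 ≤ 3 ✓
- |vy| = |'cb'| = 2 > 0 ✓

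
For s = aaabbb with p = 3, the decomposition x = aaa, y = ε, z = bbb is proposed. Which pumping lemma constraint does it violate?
Violated: |y| > 0

The decomposition x = aaa, y = ε, z = bbb for s = aaabbb with p = 3
violates the constraint: |y| > 0

|y| = 0, but the pumping lemma requires |y| > 0 (y must be non-empty).

Pumping lemma constraints:
1. xyz = s (decomposition is valid)
2. |xy| ≤ p
3. |y| > 0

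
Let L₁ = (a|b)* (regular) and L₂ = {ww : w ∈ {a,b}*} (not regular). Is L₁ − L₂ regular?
No — L₁ − L₂ is not regular.

L₁ − L₂ is the complement of {ww} within {a,b}*. If it were regular, its complement {ww} would be regular as well (regular languages are closed under complement) — contradiction. So L₁ − L₂ is not regular.

Note that the bare facts "L₁ regular, L₂ non-regular" do not settle the question by themselves: the closure of regular languages under ∪, ∩, complement and difference applies only when BOTH operands are regular. With a non-regular operand the result can come out regular or non-regular depending on the specific languages, so one has to work out L₁ − L₂ for this particular pair, as above.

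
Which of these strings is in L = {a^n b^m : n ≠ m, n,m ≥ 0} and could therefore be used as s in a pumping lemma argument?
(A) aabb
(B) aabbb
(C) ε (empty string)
(B) aabbb

The pumping lemma is applied to a string s that lies in L, so first check membership of each option:
- (A) aabb = a^2 b^2 has n = m = 2, so it is not in L ✗
- (B) aabbb = a^2 b^3 with 2 ≠ 3, so it is in L ✓
- (C) ε = a^0 b^0 has n = m = 0, so it is not in L ✗

Only (B) aabbb is in L, so it is the only candidate that could play the role of s.
(In a complete proof one picks s in terms of the pumping length p so that |s| ≥ p is guaranteed; a fixed string like aabbb illustrates the shape of such an s.)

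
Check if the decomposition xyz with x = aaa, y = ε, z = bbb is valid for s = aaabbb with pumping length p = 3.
Violated: |y| > 0

The decomposition x = aaa, y = ε, z = bbb for s = aaabbb with p = 3
violates the constraint: |y| > 0

|y| = 0, but the pumping lemma requires |y| > 0 (y must be non-empty).

Pumping lemma constraints:
1. xyz = s (decomposition is valid)
2. |xy| ≤ p
3. |y| > 0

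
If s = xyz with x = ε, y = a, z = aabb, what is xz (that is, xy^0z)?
aabb

Given x = '', y = 'a', z = 'aabb' and i = 0:

xy^0z = x + y·y·...·y (0 times) + z
       = '' + 'a'^0 + 'aabb'
       = '' + '' + 'aabb'
       = 'aabb'

The pumped string is 'aabb' with length 4.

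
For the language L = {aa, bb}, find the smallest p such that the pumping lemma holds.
p = 3

For a finite language L, the pumping lemma holds vacuously if p > max|s| for s ∈ L.

The longest string in L = {aa, bb} has length 2.
If p = 3, then no string s ∈ L has |s| ≥ p, so the condition is vacuously true.

The minimum pumping length is p = 3.

Why no smaller p works: for any p ≤ 2, the longest string s ∈ L has |s| = 2 ≥ p, so it would
have to be pumpable; but pumping up (i = 2, 3, ...) produces ever longer strings, which cannot all lie in the
finite language L. So the pumping property fails for every p ≤ 2.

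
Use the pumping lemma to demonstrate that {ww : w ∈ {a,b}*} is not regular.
Assume for contradiction that L is regular, and let p ≥ 1 be the pumping length given by the pumping lemma.
Choose s = a^p b a^p b. Then s ∈ L (take w = a^p b) and |s| = 2p + 2 ≥ p.
By the pumping lemma, s = xyz for some x, y, z with |xy| ≤ p, |y| ≥ 1, and xy^i z ∈ L for every i ≥ 0.
Since |xy| ≤ p and the first p symbols of s are all a's, y = a^k for some k with 1 ≤ k ≤ p.

Take i = 2: t = xy²z = a^(p + k) b a^p b.
Suppose t = uu for some string u. The string t contains exactly two b's and ends in b, so u contains exactly one b and ends in b; hence u = a^j b for some j, and uu = a^j b a^j b. Comparing with t = a^(p + k) b a^p b forces j = p + k (first block) and j = p (second block), which is impossible since k ≥ 1. So t ∉ L.

This contradicts the pumping lemma, which requires xy^i z ∈ L for all i ≥ 0.
Hence L = {ww : w ∈ {a,b}*} is not regular. ∎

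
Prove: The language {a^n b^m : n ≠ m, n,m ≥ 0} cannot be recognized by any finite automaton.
Assume for contradiction that L is regular, and let p ≥ 1 be the pumping length given by the pumping lemma.
Choose s = a^p b^(p + p!). Then s ∈ L because p ≠ p + p! (as p! ≥ 1), and |s| ≥ p.
By the pumping lemma, s = xyz for some x, y, z with |xy| ≤ p, |y| ≥ 1, and xy^i z ∈ L for every i ≥ 0.
Since |xy| ≤ p and the first p symbols of s are all a's, y = a^k for some k with 1 ≤ k ≤ p.
For every i ≥ 0, xy^i z = a^(p + (i − 1)k) b^(p + p!).

Because 1 ≤ k ≤ p, k divides p!. Let t = p!/k (a positive integer) and take i = t + 1.
Then the number of a's is p + tk = p + p!, which equals the number of b's.
So xy^(t+1) z = a^(p + p!) b^(p + p!) has equally many a's and b's and is NOT in L.

This contradicts the pumping lemma, which requires xy^i z ∈ L for all i ≥ 0.
Hence L = {a^n b^m : n ≠ m, n,m ≥ 0} is not regular. ∎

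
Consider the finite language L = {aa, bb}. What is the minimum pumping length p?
p = 3

For a finite language L, the pumping lemma holds vacuously if p > max|s| for s ∈ L.

The longest string in L = {aa, bb} has length 2.
If p = 3, then no string s ∈ L has |s| ≥ p, so the condition is vacuously true.

The minimum pumping length is p = 3.

Why no smaller p works: for any p ≤ 2, the longest string s ∈ L has |s| = 2 ≥ p, so it would
have to be pumpable; but pumping up (i = 2, 3, ...) produces ever longer strings, which cannot all lie in the
finite language L. So the pumping property fails for every p ≤ 2.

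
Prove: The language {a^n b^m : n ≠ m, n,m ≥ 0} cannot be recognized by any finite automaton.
Assume for contradiction that L is regular, and let p ≥ 1 be the pumping length given by the pumping lemma.
Choose s = a^p b^(p + p!). Then s ∈ L because p ≠ p + p! (as p! ≥ 1), and |s| ≥ p.
By the pumping lemma, s = xyz for some x, y, z with |xy| ≤ p, |y| ≥ 1, and xy^i z ∈ L for every i ≥ 0.
Since |xy| ≤ p and the first p symbols of s are all a's, y = a^k for some k with 1 ≤ k ≤ p.
For every i ≥ 0, xy^i z = a^(p + (i − 1)k) b^(p + p!).

Because 1 ≤ k ≤ p, k divides p!. Let t = p!/k (a positive integer) and take i = t + 1.
Then the number of a's is p + tk = p + p!, which equals the number of b's.
So xy^(t+1) z = a^(p + p!) b^(p + p!) has equally many a's and b's and is NOT in L.

This contradicts the pumping lemma, which requires xy^i z ∈ L for all i ≥ 0.
Hence L = {a^n b^m : n ≠ m, n,m ≥ 0} is not regular. ∎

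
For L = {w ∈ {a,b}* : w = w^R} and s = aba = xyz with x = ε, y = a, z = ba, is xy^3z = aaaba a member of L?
No

xy³z = ε · aaa · ba = aaaba.
aaaba reversed is abaaa ≠ aaaba, so it is not a palindrome and is not in L.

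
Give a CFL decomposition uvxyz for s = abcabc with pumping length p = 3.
u='ab', v='c', x='a', y='b', z='c'

For s = abcabc with pumping length p = 3:

One valid decomposition:
- u = 'ab'
- v = 'c'
- x = 'a'
- y = 'b'
- z = 'c'

Verification:
- uvxyz = 'ab' + 'c' + 'a' + 'b' + 'c' = abcabc ✓
- |vxy| = |'cab'| = 3 ≤ 3 ✓
- |vy| = |'cb'| = 2 > 0 ✓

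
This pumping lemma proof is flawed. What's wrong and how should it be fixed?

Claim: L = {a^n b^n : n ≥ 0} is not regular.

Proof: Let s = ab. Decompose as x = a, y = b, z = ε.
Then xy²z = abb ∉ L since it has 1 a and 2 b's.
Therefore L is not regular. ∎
Error: The string s = ab might be shorter than the pumping length p.

Correction: Choose s = a^p b^p to ensure |s| ≥ p. Also, the decomposition is wrong: with |xy| ≤ p, y cannot include b's when s starts with p a's.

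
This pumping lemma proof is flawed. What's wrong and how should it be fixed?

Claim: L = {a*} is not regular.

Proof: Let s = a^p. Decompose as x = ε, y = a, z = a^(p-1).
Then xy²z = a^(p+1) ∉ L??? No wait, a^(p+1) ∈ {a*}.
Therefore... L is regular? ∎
Error: The proof attempts to show a*  is not regular, but a* IS regular!

Correction: a* is a regular language (recognized by a simple DFA with one accepting state and self-loop on 'a'). The pumping lemma can only prove non-regularity, not regularity. For regular languages, pumping always works.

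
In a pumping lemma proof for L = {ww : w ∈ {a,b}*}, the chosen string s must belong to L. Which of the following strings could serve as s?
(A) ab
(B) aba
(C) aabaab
(C) aabaab

The pumping lemma is applied to a string s that lies in L, so first check membership of each option:
- (A) ab has length 2; its halves are a and b, which differ, so it is not in L ✗
- (B) aba has odd length 3, so it cannot be written as ww and is not in L ✗
- (C) aabaab splits into halves aab · aab, which are equal, so it is in L (w = aab) ✓

Only (C) aabaab is in L, so it is the only candidate that could play the role of s.
(In a complete proof one picks s in terms of the pumping length p so that |s| ≥ p is guaranteed; a fixed string like aabaab illustrates the shape of such an s.)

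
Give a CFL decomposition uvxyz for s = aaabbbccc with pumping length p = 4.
u='aa', v='a', x='bb', y='b', z='ccc'

For s = aaabbbccc with pumping length p = 4:

One valid decomposition:
- u = 'aa'
- v = 'a'
- x = 'bb'
- y = 'b'
- z = 'ccc'

Verification:
- uvxyz = 'aa' + 'a' + 'bb' + 'b' + 'ccc' = aaabbbccc ✓
- |vxy| = |'abbb'| = 4 ≤ 4 ✓
- |vy| = |'ab'| = 2 > 0 ✓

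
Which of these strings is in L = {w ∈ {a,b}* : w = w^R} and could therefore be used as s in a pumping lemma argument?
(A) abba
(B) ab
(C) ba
(A) abba

The pumping lemma is applied to a string s that lies in L, so first check membership of each option:
- (A) abba reversed is abba, the same string, so it is a palindrome and is in L ✓
- (B) ab reversed is ba ≠ ab, so it is not a palindrome and is not in L ✗
- (C) ba reversed is ab ≠ ba, so it is not a palindrome and is not in L ✗

Only (A) abba is in L, so it is the only candidate that could play the role of s.
(In a complete proof one picks s in terms of the pumping length p so that |s| ≥ p is guaranteed; a fixed string like abba illustrates the shape of such an s.)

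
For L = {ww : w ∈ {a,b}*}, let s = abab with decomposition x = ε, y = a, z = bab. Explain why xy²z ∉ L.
xy²z = aabab ∉ L

Pumping with i = 2 replaces y = a by y² = aa:
- Original: s = xyz = abab; abab splits into halves ab · ab, which are equal, so it is in L (w = ab)
- Pumped: xy²z = ε · aa · bab = aabab
- aabab has odd length 5, so it cannot be written as ww and is not in L

The pumping lemma would require xy²z ∈ L, so this decomposition yields a contradiction.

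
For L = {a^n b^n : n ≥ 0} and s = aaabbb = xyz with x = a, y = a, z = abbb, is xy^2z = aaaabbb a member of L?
No

xy²z = a · aa · abbb = aaaabbb.
aaaabbb has 4 a's and 3 b's; 4 ≠ 3, so it is not in L.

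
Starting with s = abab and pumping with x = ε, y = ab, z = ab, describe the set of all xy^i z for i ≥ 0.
{xy^i z : i ≥ 0} = {(ab)^(i+1) : i ≥ 0} = {ab, abab, ababab, ...}

With x = ε, y = ab, z = ab: Pumping 'ab' gives strings of alternating a's and b's.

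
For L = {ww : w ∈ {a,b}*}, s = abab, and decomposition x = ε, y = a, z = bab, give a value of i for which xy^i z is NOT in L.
i = 0

xy⁰z = ε · ε · bab = bab; bab has odd length 3, so it cannot be written as ww and is not in L.
(Other choices also work, e.g. i = 2, 3; only i = 1 is guaranteed to stay in L since xy¹z = s.)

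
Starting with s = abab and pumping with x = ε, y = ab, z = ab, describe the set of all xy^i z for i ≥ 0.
{xy^i z : i ≥ 0} = {(ab)^(i+1) : i ≥ 0} = {ab, abab, ababab, ...}

With x = ε, y = ab, z = ab: Pumping 'ab' gives strings of alternating a's and b's.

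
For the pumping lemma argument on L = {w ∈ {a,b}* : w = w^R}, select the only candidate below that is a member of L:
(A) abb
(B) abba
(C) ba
(B) abba

The pumping lemma is applied to a string s that lies in L, so first check membership of each option:
- (A) abb reversed is bba ≠ abb, so it is not a palindrome and is not in L ✗
- (B) abba reversed is abba, the same string, so it is a palindrome and is in L ✓
- (C) ba reversed is ab ≠ ba, so it is not a palindrome and is not in L ✗

Only (B) abba is in L, so it is the only candidate that could play the role of s.
(In a complete proof one picks s in terms of the pumping length p so that |s| ≥ p is guaranteed; a fixed string like abba illustrates the shape of such an s.)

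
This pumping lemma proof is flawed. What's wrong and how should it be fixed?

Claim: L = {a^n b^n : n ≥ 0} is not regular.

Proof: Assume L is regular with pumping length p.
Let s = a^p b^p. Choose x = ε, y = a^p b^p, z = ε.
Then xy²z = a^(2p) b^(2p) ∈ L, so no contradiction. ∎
Error: The decomposition violates |xy| ≤ p. With y = a^p b^p, |xy| = |y| = 2p > p. (The proof also miscomputes xy²z, which would be a^p b^p a^p b^p rather than a^(2p) b^(2p), and it wrongly treats one harmless decomposition as settling the matter — the prover does not get to choose the decomposition.)

Correction: The pumping lemma requires |xy| ≤ p, and the argument must handle every decomposition satisfying |xy| ≤ p, |y| ≥ 1. Since s starts with p a's, any such y consists only of a's, say y = a^k with k ≥ 1. Then xy²z = a^(p+k) b^p has unequal numbers of a's and b's, so xy²z ∉ L — the required contradiction.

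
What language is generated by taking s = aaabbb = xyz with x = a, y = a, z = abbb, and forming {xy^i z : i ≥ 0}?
{xy^i z : i ≥ 0} = {a^(2+i) b^3 : i ≥ 0} = {aabbb, aaabbb, aaaabbb, ...}

With x = a, y = a, z = abbb: Starting with aaabbb and pumping the second 'a', we get strings with 2+i a's followed by 3 b's for i = 0, 1, 2, ...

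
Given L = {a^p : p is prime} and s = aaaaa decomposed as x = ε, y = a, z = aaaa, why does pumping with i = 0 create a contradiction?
xy⁰z = aaaa ∉ L

Pumping with i = 0 replaces y = a by y⁰ = ε:
- Original: s = xyz = aaaaa; aaaaa has length 5, which is prime, so it is in L
- Pumped: xy⁰z = ε · ε · aaaa = aaaa
- aaaa has length 4 = 2 × 2, which is not prime, so it is not in L

The pumping lemma would require xy⁰z ∈ L, so this decomposition yields a contradiction.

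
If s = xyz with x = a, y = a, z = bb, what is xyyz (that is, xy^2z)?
aaabb

Given x = 'a', y = 'a', z = 'bb' and i = 2:

xy^2z = x + y·y·...·y (2 times) + z
       = 'a' + 'a'^2 + 'bb'
       = 'a' + 'aa' + 'bb'
       = 'aaabb'

The pumped string is 'aaabb' with length 5.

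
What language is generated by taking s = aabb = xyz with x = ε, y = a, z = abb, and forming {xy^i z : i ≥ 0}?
{xy^i z : i ≥ 0} = {a^(i+1) b^2 : i ≥ 0} = {abb, aabb, aaabb, ...}

With x = ε, y = a, z = abb: Starting with aabb and pumping the first 'a' (z = abb keeps the second 'a'), we get strings with i+1 a's followed by 2 b's for i = 0, 1, 2, ...; note bb is not produced because z always contributes one a.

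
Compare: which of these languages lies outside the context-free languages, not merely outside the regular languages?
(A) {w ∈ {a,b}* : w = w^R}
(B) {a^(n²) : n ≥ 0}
(B) {a^(n²) : n ≥ 0}

(B) {a^(n²) : n ≥ 0} requires the CFL pumping lemma.

- {w ∈ {a,b}* : w = w^R} is context-free (but not regular)
  • Can be shown non-regular with the regular pumping lemma
  • After pumping, the string is no longer symmetric

- {a^(n²) : n ≥ 0} is NOT context-free
  • Requires the CFL pumping lemma to prove
  • Gaps between squares grow unboundedly

The CFL pumping lemma is "stronger" in that it can prove non-membership
in the larger class of context-free languages.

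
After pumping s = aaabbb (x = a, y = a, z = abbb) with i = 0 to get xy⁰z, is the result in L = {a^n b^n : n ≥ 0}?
No

xy⁰z = a · ε · abbb = aabbb.
aabbb has 2 a's and 3 b's; 2 ≠ 3, so it is not in L.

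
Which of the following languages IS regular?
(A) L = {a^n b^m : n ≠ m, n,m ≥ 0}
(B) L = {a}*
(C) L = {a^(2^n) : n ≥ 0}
(B) {a}*

(B) L = {a}* is regular.

This can be recognized by a finite automaton (DFA/NFA).
Regular expressions like {a}* define regular languages.

The other choices are not regular:
- {a^n b^m : n ≠ m, n,m ≥ 0}: After pumping a's, we can make n = m
- {a^(2^n) : n ≥ 0}: After pumping, length is no longer a power of 2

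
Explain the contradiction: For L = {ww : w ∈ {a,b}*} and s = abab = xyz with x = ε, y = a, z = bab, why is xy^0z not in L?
xy⁰z = bab ∉ L

Pumping with i = 0 replaces y = a by y⁰ = ε:
- Original: s = xyz = abab; abab splits into halves ab · ab, which are equal, so it is in L (w = ab)
- Pumped: xy⁰z = ε · ε · bab = bab
- bab has odd length 3, so it cannot be written as ww and is not in L

The pumping lemma would require xy⁰z ∈ L, so this decomposition yields a contradiction.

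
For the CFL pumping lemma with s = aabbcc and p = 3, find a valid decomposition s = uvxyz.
u='aa', v='b', x='b', y='c', z='c'

For s = aabbcc with pumping length p = 3:

One valid decomposition:
- u = 'aa'
- v = 'b'
- x = 'b'
- y = 'c'
- z = 'c'

Verification:
- uvxyz = 'aa' + 'b' + 'b' + 'c' + 'c' = aabbcc ✓
- |vxy| = |'bbc'| = 3 ≤ 3 ✓
- |vy| = |'bc'| = 2 > 0 ✓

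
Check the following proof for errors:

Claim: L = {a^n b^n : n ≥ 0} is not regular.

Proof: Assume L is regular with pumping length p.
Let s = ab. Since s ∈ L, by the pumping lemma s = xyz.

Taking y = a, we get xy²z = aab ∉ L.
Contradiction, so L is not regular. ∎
The proof is INCORRECT.

Error: The string s = ab may be shorter than p.
The pumping lemma only applies to strings with |s| ≥ p, and p is not under our control.
We must choose s in terms of p, e.g. s = a^p b^p, to ensure |s| ≥ p.
(The proof also fixes one particular y; a valid argument must handle every decomposition with |xy| ≤ p and |y| ≥ 1 — for s = a^p b^p this forces y = a^k, and then xy²z = a^(p+k) b^p ∉ L.)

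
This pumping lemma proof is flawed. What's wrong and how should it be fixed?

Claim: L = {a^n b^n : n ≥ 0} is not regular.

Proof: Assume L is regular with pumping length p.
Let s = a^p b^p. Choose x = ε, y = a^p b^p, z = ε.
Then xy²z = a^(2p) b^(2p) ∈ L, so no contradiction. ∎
Error: The decomposition violates |xy| ≤ p. With y = a^p b^p, |xy| = |y| = 2p > p. (The proof also miscomputes xy²z, which would be a^p b^p a^p b^p rather than a^(2p) b^(2p), and it wrongly treats one harmless decomposition as settling the matter — the prover does not get to choose the decomposition.)

Correction: The pumping lemma requires |xy| ≤ p, and the argument must handle every decomposition satisfying |xy| ≤ p, |y| ≥ 1. Since s starts with p a's, any such y consists only of a's, say y = a^k with k ≥ 1. Then xy²z = a^(p+k) b^p has unequal numbers of a's and b's, so xy²z ∉ L — the required contradiction.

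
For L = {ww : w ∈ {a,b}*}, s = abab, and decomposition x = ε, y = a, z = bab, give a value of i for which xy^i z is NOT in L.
i = 2

xy²z = ε · aa · bab = aabab; aabab has odd length 5, so it cannot be written as ww and is not in L.
(Other choices also work, e.g. i = 0, 3; only i = 1 is guaranteed to stay in L since xy¹z = s.)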